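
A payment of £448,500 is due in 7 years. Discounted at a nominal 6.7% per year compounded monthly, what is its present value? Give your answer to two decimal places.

£280,960.23

With 12 periods per year: i = 0.00558333, n = 84.
PV = FV·(1+i)^(−n) = 448,500 × 0.626444 = 280,960.2275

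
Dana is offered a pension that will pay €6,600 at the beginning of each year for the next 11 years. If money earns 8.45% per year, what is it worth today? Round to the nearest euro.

Annuity factor a(11|0.0845) × (1+i) = 7.575991; PV = 6600 × 7.575991 = 50,001.5397
Payments are at the start of each period, so multiply by (1+i).

€50,002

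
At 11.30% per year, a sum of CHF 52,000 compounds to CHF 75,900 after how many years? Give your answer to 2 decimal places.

3.53 years

n = ln(75900/52000) / ln(1+0.113) = ln(1.45962) / 0.107059 = 3.5324 years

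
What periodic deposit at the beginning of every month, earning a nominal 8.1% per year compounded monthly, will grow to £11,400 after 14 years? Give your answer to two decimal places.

Periodic rate i = 0.081/12 = 0.00675; n = 14 × 12 = 168 periods.
FV-annuity factor × (1+i) = 312.650967; PMT = 11400 / 312.650967 = 36.4624

£36.46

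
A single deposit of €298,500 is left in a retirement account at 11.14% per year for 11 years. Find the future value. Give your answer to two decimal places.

FV = 298,500 × (1 + 0.1114)^11 = 953,934.7123

€953,934.71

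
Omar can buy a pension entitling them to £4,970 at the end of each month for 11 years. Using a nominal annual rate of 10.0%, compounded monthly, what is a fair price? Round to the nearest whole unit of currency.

Periodic rate i = 0.1/12 = 0.00833333; n = 11 × 12 = 132 periods.
PV = 4970 × [1 − (1+0.00833333)^(−132)] / 0.00833333 = 4970 × 79.872986 = 396,968.7408

£396,969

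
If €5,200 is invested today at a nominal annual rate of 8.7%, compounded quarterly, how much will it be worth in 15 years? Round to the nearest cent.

€18,909.59

Periodic rate i = 0.087/4 = 0.02175; n = 15 × 4 = 60 periods.
FV = PV·(1+i)^n = 5,200 × 3.636460 = 18,909.5906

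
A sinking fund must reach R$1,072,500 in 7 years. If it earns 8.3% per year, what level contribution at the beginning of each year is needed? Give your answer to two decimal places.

R$109,970.90

FV-annuity factor × (1+i) = 9.752580; PMT = 1.0725e+06 / 9.752580 = 109,970.9035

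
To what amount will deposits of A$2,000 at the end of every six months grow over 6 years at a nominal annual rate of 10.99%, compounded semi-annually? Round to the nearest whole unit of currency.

A$32,762

With 2 periods per year: i = 0.05495, n = 12.
FV = PMT · [(1+i)^n − 1] / i = 2000 · 16.380828 = 32,761.6565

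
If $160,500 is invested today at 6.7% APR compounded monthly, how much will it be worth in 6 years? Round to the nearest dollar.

i = 0.067/12 = 0.00558333 per month; n = 6·12 = 72.
160,500 × (1+0.00558333)^72 = 160,500 × 1.493141 = 239,649.1197

$239,649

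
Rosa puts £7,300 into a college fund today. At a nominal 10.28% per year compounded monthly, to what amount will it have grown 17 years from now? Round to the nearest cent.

£41,597.13

Periodic rate i = 0.1028/12 = 0.00856667; n = 17 × 12 = 204 periods.
FV = PV·(1+i)^n = 7,300 × 5.698238 = 41,597.1341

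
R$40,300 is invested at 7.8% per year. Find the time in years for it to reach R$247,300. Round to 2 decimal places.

24.16 years

(1+i)^n = 247300/40300 = 6.13648, so n = ln 6.13648 / ln 1.078 = 24.1554 years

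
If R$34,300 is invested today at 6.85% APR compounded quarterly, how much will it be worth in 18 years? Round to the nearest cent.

R$116,478.51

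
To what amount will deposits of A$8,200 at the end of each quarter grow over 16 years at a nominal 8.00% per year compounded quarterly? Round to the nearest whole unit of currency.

A$1,046,112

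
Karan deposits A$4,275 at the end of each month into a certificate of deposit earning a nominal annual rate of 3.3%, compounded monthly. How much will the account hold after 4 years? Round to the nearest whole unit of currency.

Periodic rate i = 0.033/12 = 0.00275; n = 4 × 12 = 48 periods.
FV = 4275 × [(1+0.00275)^48 − 1] / 0.00275 = 4275 × 51.236948 = 219,037.9508

A$219,038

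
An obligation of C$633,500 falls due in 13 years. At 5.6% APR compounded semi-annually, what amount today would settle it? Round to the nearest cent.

C$308,976.63

Periodic rate i = 0.056/2 = 0.028; n = 13 × 2 = 26 periods.
PV = FV·(1+i)^(−n) = 633,500 × 0.487729 = 308,976.6343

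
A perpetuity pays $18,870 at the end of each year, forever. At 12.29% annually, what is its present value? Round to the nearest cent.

PV = PMT / i = 18870 / 0.1229 = 153,539.4630

$153,539.46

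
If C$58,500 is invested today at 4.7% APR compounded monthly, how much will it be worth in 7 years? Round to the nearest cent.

C$81,238.08

i = 0.047/12 = 0.00391667 per month; n = 7·12 = 84.
58,500 × (1+0.00391667)^84 = 58,500 × 1.388685 = 81,238.0830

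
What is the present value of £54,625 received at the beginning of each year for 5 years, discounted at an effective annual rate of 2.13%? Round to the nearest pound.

£261,968

Annuity factor a(5|0.0213) × (1+i) = 4.795747; PV = 54625 × 4.795747 = 261,967.6659
(annuity-due: payments at period start, so ×(1+i).)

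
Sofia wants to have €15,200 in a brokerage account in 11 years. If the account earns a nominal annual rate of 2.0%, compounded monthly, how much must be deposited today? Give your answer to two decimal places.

With 12 periods per year: i = 0.00166667, n = 132.
Discount factor = (1+0.00166667)^(−132) = 0.802666; PV = 15,200 × 0.802666 = 12,200.5198

€12,200.52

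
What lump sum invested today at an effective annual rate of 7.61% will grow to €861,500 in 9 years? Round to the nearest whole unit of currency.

€445,227

Discount factor = (1+0.0761)^(−9) = 0.516805; PV = 861,500 × 0.516805 = 445,227.1084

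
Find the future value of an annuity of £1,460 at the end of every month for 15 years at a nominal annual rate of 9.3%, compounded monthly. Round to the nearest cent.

With 12 periods per year: i = 0.00775, n = 180.
FV = 1460 × [(1+0.00775)^180 − 1] / 0.00775 = 1460 × 388.817200 = 567,673.1119

£567,673.11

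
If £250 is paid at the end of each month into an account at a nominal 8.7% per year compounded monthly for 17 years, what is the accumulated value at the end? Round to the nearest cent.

£116,041.44

With 12 periods per year: i = 0.00725, n = 204.
FV = 250 × [(1+0.00725)^204 − 1] / 0.00725 = 250 × 464.165753 = 116,041.4382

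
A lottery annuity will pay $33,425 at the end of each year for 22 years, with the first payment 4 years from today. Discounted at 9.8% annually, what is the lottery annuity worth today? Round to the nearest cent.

$224,710.05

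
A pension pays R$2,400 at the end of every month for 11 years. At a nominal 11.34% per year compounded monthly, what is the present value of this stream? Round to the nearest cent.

i = 0.1134/12 = 0.00945 per month; n = 11·12 = 132.
Annuity factor a(132|0.00945) = 75.244649; PV = 2400 × 75.244649 = 180,587.1569

R$180,587.16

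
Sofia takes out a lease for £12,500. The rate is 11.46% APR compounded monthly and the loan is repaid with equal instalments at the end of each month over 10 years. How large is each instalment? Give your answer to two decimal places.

Periodic rate i = 0.1146/12 = 0.00955; n = 10 × 12 = 120 periods.
PMT = 12500 / ( [1 − (1+0.00955)^(−120)] / 0.00955 ) = 12500 / 71.241969 = 175.4584

£175.46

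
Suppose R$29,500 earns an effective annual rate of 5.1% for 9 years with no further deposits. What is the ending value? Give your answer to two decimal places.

R$46,157.94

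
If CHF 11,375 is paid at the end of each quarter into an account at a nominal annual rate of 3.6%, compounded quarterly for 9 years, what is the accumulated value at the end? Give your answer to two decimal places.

CHF 481,092.83

i = 0.036/4 = 0.009 per quarter; n = 9·4 = 36.
FV = 11375 × [(1+0.009)^36 − 1] / 0.009 = 11375 × 42.293875 = 481,092.8257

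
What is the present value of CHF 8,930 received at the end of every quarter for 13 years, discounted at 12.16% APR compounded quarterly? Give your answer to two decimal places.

With 4 periods per year: i = 0.0304, n = 52.
PV = 8930 × [1 − (1+0.0304)^(−52)] / 0.0304 = 8930 × 25.963317 = 231,852.4193

CHF 231,852.42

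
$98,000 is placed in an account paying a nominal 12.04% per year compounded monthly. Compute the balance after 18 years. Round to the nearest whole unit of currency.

$846,718

With 12 periods per year: i = 0.0100333, n = 216.
FV = 98,000 × (1 + 0.0100333)^216 = 846,717.8635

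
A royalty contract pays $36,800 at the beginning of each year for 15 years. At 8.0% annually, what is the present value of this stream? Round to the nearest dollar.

PV = 36800 × [1 − (1+0.08)^(−15)] / 0.08 × (1+i) = 36800 × 9.244237 = 340,187.9210
(Beginning-of-period payments → annuity-due factor ×(1+i).)

$340,188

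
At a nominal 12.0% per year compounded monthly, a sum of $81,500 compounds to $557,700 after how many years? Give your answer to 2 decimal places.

16.11 years

Periodic rate i = 0.12/12 = 0.01.
n = ln(557700/81500) / ln(1+0.01) = ln(6.84294) / 0.009950 = 193.2818 months
= 193.2818/12 years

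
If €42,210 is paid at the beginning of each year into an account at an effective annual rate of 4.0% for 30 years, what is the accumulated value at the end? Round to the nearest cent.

Accumulation factor s(30|0.04) × (1+i) = 58.328335; FV = 42210 × 58.328335 = 2,462,039.0314
(Beginning-of-period payments → annuity-due factor ×(1+i).)

€2,462,039.03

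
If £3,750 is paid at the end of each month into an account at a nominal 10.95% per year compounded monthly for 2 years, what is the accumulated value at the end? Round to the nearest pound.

£100,108

i = 0.1095/12 = 0.009125 per month; n = 2·12 = 24.
FV = 3750 × [(1+0.009125)^24 − 1] / 0.009125 = 3750 × 26.695407 = 100,107.7750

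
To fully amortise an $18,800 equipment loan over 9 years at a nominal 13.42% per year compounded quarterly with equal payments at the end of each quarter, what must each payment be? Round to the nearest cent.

$907.33

Periodic rate i = 0.1342/4 = 0.03355; n = 9 × 4 = 36 periods.
PMT = 18800 / ( [1 − (1+0.03355)^(−36)] / 0.03355 ) = 18800 / 20.720237 = 907.3255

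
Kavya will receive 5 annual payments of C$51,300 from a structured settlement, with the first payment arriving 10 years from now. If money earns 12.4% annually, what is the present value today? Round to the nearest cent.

C$63,945.27

Value one period before first payment (t=9): 51300 × [1 − (1+0.124)^(−5)] / 0.124 = 51300 × 3.569340 = 183,107.1177
Discount back 9 years: 183,107.1177 × (1+0.124)^(−9) = 183,107.1177 × 0.349223 = 63,945.2700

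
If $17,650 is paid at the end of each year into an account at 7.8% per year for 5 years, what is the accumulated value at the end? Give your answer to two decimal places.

$103,133.36

Accumulation factor s(5|0.078) = 5.843250; FV = 17650 × 5.843250 = 103,133.3585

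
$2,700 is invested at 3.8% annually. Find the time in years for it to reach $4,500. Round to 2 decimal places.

n = ln(4500/2700) / ln(1+0.038) = ln(1.66667) / 0.037296 = 13.6966 years

13.70 years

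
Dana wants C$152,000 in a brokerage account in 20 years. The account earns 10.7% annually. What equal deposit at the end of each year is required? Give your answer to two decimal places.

C$2,450.31

PMT = 152000 / ( [(1+0.107)^20 − 1] / 0.107 ) = 152000 / 62.032907 = 2,450.3124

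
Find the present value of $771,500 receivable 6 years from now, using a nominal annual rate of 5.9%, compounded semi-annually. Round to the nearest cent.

With 2 periods per year: i = 0.0295, n = 12.
PV = FV·(1+i)^(−n) = 771,500 × 0.705479 = 544,276.6699

$544,276.67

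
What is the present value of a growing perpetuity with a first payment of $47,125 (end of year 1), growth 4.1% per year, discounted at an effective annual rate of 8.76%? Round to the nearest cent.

PV = PMT / (i − g) = 47125 / (0.0876 − 0.041) = 47125 / 0.046600 = 1,011,266.0944

$1,011,266.09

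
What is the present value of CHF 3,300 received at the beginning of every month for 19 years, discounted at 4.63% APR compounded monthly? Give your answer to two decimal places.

CHF 501,752.08

i = 0.0463/12 = 0.00385833 per month; n = 19·12 = 228.
Annuity factor a(228|0.00385833) × (1+i) = 152.046086; PV = 3300 × 152.046086 = 501,752.0840
Payments are at the start of each period, so multiply by (1+i).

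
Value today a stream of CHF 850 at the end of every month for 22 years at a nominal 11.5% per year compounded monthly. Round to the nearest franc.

i = 0.115/12 = 0.00958333 per month; n = 22·12 = 264.
PV = PMT · [1 − (1+i)^(−n)] / i = 850 · 95.934846 = 81,544.6187

CHF 81,545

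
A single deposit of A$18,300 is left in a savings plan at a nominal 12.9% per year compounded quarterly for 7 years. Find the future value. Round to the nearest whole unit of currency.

A$44,507

With 4 periods per year: i = 0.03225, n = 28.
18,300 × (1+0.03225)^28 = 18,300 × 2.432075 = 44,506.9725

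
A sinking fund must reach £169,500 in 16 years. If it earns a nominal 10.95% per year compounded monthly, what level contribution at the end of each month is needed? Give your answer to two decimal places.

£327.65

With 12 periods per year: i = 0.009125, n = 192.
PMT = 169500 / ( [(1+0.009125)^192 − 1] / 0.009125 ) = 169500 / 517.314180 = 327.6539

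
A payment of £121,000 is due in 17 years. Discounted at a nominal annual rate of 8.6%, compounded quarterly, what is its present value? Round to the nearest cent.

£28,482.37

i = 0.086/4 = 0.0215 per quarter; n = 17·4 = 68.
Discount factor = (1+0.0215)^(−68) = 0.235391; PV = 121,000 × 0.235391 = 28,482.3714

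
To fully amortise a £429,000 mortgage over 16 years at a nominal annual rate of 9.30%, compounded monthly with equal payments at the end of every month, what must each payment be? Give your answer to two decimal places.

£4,301.78

Periodic rate i = 0.093/12 = 0.00775; n = 16 × 12 = 192 periods.
Annuity-PV factor = 99.726066; PMT = 429000 / 99.726066 = 4,301.7840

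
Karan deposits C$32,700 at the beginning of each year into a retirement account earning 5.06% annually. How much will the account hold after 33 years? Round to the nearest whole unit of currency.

C$2,782,590

FV = PMT · [(1+i)^n − 1] / i × (1+i) = 32700 · 85.094491 = 2,782,589.8493
Payments are at the start of each period, so multiply by (1+i).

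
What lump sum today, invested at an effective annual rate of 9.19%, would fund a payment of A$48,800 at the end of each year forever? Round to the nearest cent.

A$531,011.97

PV = C/r = 48800/0.0919 = 531,011.9695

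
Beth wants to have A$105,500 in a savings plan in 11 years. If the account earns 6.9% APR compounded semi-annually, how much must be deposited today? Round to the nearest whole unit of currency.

A$50,024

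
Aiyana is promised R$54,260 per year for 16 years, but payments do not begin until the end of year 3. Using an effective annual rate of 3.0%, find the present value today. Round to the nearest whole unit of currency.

Value one period before first payment (t=2): 54260 × [1 − (1+0.03)^(−16)] / 0.03 = 54260 × 12.561102 = 681,565.3959
Discount back 2 years: 681,565.3959 × (1+0.03)^(−2) = 681,565.3959 × 0.942596 = 642,440.7540

R$642,441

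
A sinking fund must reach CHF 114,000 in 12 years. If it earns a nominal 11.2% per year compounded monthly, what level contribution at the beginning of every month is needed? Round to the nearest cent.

CHF 375.08

Periodic rate i = 0.112/12 = 0.00933333; n = 12 × 12 = 144 periods.
PMT = 114000 / ( [(1+0.00933333)^144 − 1] / 0.00933333 × (1+i) ) = 114000 / 303.938113 = 375.0764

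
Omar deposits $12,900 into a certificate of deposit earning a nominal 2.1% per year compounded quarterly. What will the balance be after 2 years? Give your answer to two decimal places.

$13,451.86

i = 0.021/4 = 0.00525 per quarter; n = 2·4 = 8.
FV = 12,900 × (1 + 0.00525)^8 = 13,451.8608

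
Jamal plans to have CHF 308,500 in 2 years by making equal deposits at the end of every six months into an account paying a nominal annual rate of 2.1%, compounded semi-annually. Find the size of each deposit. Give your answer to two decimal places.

CHF 75,920.85

With 2 periods per year: i = 0.0105, n = 4.
PMT = 308500 / ( [(1+0.0105)^4 − 1] / 0.0105 ) = 308500 / 4.063442 = 75,920.8543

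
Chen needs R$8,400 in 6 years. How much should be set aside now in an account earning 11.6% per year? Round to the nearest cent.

R$4,348.05

PV = FV·(1+i)^(−n) = 8,400 × 0.517625 = 4,348.0459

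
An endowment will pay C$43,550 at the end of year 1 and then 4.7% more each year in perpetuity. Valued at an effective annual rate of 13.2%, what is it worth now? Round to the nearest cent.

C$512,352.94

PV = D₁/(r − g) = 43550/(0.132 − 0.047) = 512,352.9412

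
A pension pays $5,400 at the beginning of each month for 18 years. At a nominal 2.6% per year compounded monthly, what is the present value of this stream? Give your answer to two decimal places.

$932,717.34

i = 0.026/12 = 0.00216667 per month; n = 18·12 = 216.
PV = PMT · [1 − (1+i)^(−n)] / i × (1+i) = 5400 · 172.725434 = 932,717.3436
Payments are at the start of each period, so multiply by (1+i).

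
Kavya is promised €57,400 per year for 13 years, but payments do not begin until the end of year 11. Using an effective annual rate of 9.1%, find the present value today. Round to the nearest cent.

Value one period before first payment (t=10): 57400 × [1 − (1+0.091)^(−13)] / 0.091 = 57400 × 7.447106 = 427,463.9111
PV₀ = 427,463.9111 / (1+0.091)^10 = 427,463.9111 / 2.389172 = 178,917.1408

€178,917.14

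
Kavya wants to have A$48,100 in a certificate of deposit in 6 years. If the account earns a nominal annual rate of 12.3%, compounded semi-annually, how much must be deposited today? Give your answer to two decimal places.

A$23,502.01

i = 0.123/2 = 0.0615 per half-year; n = 6·2 = 12.
PV = 48,100 / (1 + 0.0615)^12 = 48,100 / 2.046633 = 23,502.0147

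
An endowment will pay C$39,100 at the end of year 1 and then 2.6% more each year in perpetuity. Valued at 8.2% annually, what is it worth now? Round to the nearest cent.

PV = D₁/(r − g) = 39100/(0.082 − 0.026) = 698,214.2857

C$698,214.29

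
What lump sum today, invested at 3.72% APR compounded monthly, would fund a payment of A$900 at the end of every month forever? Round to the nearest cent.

Periodic rate i = 0.0372/12 = 0.0031.
PV = PMT / i = 900 / 0.0031 = 290,322.5806

A$290,322.58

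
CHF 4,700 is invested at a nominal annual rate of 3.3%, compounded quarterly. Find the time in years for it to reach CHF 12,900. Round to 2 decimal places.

30.72 years

Periodic rate i = 0.033/4 = 0.00825.
(1+i)^n = 12900/4700 = 2.74468, so n = ln 2.74468 / ln 1.00825 = 122.8878 quarters
= 122.8878/4 years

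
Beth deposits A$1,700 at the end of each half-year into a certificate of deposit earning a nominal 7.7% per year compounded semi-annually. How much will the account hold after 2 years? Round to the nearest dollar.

Periodic rate i = 0.077/2 = 0.0385; n = 2 × 2 = 4 periods.
Accumulation factor s(4|0.0385) = 4.236986; FV = 1700 × 4.236986 = 7,202.8763

A$7,203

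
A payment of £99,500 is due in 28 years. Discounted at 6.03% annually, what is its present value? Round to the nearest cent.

£19,311.58

PV = 99,500 / (1 + 0.0603)^28 = 99,500 / 5.152350 = 19,311.5779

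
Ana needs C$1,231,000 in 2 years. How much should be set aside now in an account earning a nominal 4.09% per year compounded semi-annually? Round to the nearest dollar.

Periodic rate i = 0.0409/2 = 0.02045; n = 2 × 2 = 4 periods.
Discount factor = (1+0.02045)^(−4) = 0.922217; PV = 1,231,000 × 0.922217 = 1,135,249.0127

C$1,135,249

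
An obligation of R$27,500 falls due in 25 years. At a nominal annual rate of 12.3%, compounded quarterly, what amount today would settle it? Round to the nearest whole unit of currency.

Periodic rate i = 0.123/4 = 0.03075; n = 25 × 4 = 100 periods.
Discount factor = (1+0.03075)^(−100) = 0.048380; PV = 27,500 × 0.048380 = 1,330.4494

R$1,330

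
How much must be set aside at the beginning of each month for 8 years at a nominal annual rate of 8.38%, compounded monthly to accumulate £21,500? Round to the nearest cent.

i = 0.0838/12 = 0.00698333 per month; n = 8·12 = 96.
PMT = 21500 / ( [(1+0.00698333)^96 − 1] / 0.00698333 × (1+i) ) = 21500 / 137.055863 = 156.8703

£156.87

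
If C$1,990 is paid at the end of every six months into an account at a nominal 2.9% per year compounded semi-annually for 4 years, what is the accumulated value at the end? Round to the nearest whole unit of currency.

C$16,752

Periodic rate i = 0.029/2 = 0.0145; n = 4 × 2 = 8 periods.
FV = PMT · [(1+i)^n − 1] / i = 1990 · 8.417990 = 16,751.7999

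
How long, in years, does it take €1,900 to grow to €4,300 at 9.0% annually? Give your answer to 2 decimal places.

9.48 years

(1+i)^n = 4300/1900 = 2.26316, so n = ln 2.26316 / ln 1.09 = 9.4776 years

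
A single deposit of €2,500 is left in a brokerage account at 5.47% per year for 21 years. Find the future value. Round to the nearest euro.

€7,650

FV = PV·(1+i)^n = 2,500 × 3.059904 = 7,649.7611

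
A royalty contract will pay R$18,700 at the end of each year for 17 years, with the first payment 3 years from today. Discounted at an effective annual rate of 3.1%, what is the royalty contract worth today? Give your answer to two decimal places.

R$229,769.11

Value one period before first payment (t=2): 18700 × [1 − (1+0.031)^(−17)] / 0.031 = 18700 × 13.060727 = 244,235.5983
PV₀ = 244,235.5983 / (1+0.031)^2 = 244,235.5983 / 1.062961 = 229,769.1056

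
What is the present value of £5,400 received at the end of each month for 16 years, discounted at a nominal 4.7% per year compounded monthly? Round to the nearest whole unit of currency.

£727,806

Periodic rate i = 0.047/12 = 0.00391667; n = 16 × 12 = 192 periods.
PV = 5400 × [1 − (1+0.00391667)^(−192)] / 0.00391667 = 5400 × 134.778967 = 727,806.4203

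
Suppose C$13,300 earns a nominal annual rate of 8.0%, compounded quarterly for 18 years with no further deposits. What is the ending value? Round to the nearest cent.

C$55,343.17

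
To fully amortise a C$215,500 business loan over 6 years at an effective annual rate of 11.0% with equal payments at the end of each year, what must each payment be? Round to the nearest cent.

C$50,939.15

Annuity-PV factor = 4.230538; PMT = 215500 / 4.230538 = 50,939.1495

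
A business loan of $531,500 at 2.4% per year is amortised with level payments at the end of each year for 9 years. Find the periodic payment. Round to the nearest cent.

PMT = 531500 / ( [1 − (1+0.024)^(−9)] / 0.024 ) = 531500 / 8.008601 = 66,366.1450

$66,366.14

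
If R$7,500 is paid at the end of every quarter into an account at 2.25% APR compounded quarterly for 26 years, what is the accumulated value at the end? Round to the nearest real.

With 4 periods per year: i = 0.005625, n = 104.
Accumulation factor s(104|0.005625) = 140.809085; FV = 7500 × 140.809085 = 1,056,068.1375

R$1,056,068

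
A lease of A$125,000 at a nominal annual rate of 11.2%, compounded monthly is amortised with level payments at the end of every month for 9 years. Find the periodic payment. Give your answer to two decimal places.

A$1,842.08

With 12 periods per year: i = 0.00933333, n = 108.
Annuity-PV factor = 67.858045; PMT = 125000 / 67.858045 = 1,842.0808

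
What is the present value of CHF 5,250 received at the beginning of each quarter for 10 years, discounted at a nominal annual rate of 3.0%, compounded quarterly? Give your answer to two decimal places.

With 4 periods per year: i = 0.0075, n = 40.
PV = PMT · [1 − (1+i)^(−n)] / i × (1+i) = 5250 · 34.705290 = 182,202.7750
(annuity-due: payments at period start, so ×(1+i).)

CHF 182,202.78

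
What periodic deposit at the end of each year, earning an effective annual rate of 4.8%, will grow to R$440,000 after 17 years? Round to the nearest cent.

R$17,326.80

PMT = 440000 / ( [(1+0.048)^17 − 1] / 0.048 ) = 440000 / 25.394184 = 17,326.8023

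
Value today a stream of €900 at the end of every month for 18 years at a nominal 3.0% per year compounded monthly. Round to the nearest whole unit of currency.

€150,069

With 12 periods per year: i = 0.0025, n = 216.
PV = 900 × [1 − (1+0.0025)^(−216)] / 0.0025 = 900 × 166.743566 = 150,069.2092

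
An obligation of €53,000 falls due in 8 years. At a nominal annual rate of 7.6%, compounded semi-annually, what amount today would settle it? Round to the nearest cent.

€29,182.21

With 2 periods per year: i = 0.038, n = 16.
Discount factor = (1+0.038)^(−16) = 0.550608; PV = 53,000 × 0.550608 = 29,182.2124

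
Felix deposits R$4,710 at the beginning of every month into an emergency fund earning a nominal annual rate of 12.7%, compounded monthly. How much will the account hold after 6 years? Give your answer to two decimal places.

With 12 periods per year: i = 0.0105833, n = 72.
FV = 4710 × [(1+0.0105833)^72 − 1] / 0.0105833 × (1+i) = 4710 × 108.283163 = 510,013.6962
(Beginning-of-period payments → annuity-due factor ×(1+i).)

R$510,013.70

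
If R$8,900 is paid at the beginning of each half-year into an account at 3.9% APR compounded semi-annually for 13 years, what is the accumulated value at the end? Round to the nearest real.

i = 0.039/2 = 0.0195 per half-year; n = 13·2 = 26.
FV = PMT · [(1+i)^n − 1] / i × (1+i) = 8900 · 34.099421 = 303,484.8466
Payments are at the start of each period, so multiply by (1+i).

R$303,485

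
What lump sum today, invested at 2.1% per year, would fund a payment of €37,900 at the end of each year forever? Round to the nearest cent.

PV = C/r = 37900/0.021 = 1,804,761.9048

€1,804,761.90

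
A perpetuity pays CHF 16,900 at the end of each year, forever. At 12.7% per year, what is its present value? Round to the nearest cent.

CHF 133,070.87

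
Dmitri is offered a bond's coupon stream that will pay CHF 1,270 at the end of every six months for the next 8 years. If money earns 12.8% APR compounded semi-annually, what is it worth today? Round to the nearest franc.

CHF 12,489

With 2 periods per year: i = 0.064, n = 16.
Annuity factor a(16|0.064) = 9.833994; PV = 1270 × 9.833994 = 12,489.1730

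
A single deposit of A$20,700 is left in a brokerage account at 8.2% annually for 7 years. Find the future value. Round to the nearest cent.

FV = PV·(1+i)^n = 20,700 × 1.736164 = 35,938.6013

A$35,938.60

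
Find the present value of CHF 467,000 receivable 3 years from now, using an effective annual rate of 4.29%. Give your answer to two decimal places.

PV = FV·(1+i)^(−n) = 467,000 × 0.881601 = 411,707.5945

CHF 411,707.59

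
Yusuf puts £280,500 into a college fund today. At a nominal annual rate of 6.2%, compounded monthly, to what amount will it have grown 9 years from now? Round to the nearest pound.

£489,379

With 12 periods per year: i = 0.00516667, n = 108.
FV = 280,500 × (1 + 0.00516667)^108 = 489,378.9660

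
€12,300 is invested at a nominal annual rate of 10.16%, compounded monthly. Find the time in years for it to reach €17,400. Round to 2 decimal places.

3.43 years

Periodic rate i = 0.1016/12 = 0.00846667.
(1+i)^n = 17400/12300 = 1.41463, so n = ln 1.41463 / ln 1.00847 = 41.1422 months
= 41.1422/12 years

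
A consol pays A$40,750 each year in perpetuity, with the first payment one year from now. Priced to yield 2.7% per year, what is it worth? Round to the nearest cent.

PV = PMT / i = 40750 / 0.027 = 1,509,259.2593

A$1,509,259.26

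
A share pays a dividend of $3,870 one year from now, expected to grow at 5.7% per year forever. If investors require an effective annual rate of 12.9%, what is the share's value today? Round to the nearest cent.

PV = PMT / (i − g) = 3870 / (0.129 − 0.057) = 3870 / 0.072000 = 53,750.0000

$53,750.00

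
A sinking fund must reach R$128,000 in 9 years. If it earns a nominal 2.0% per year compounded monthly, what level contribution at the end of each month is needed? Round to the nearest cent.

R$1,082.70

Periodic rate i = 0.02/12 = 0.00166667; n = 9 × 12 = 108 periods.
FV-annuity factor = 118.222796; PMT = 128000 / 118.222796 = 1,082.7015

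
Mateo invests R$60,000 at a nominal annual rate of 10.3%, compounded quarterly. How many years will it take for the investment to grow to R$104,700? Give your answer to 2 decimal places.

5.47 years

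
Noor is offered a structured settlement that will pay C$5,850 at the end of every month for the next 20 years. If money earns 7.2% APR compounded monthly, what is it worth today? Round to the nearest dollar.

C$742,999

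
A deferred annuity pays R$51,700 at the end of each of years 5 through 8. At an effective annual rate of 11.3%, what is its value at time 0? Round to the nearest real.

R$103,858

PV at t=4 (ordinary 4-year annuity): 51700 × a(4|0.113) = 51700 × 3.082678 = 159,374.4384
PV₀ = 159,374.4384 / (1+0.113)^4 = 159,374.4384 / 1.534549 = 103,857.5349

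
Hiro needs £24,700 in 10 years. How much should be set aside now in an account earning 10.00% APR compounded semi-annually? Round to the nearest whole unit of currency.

i = 0.1/2 = 0.05 per half-year; n = 10·2 = 20.
PV = FV·(1+i)^(−n) = 24,700 × 0.376889 = 9,309.1702

£9,309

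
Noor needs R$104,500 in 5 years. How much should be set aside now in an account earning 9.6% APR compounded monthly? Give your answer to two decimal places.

R$64,786.48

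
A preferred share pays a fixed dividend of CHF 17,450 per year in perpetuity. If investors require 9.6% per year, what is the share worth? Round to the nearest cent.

CHF 181,770.83

PV = PMT / i = 17450 / 0.096 = 181,770.8333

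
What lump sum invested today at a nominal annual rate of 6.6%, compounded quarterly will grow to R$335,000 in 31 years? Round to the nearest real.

R$44,028

With 4 periods per year: i = 0.0165, n = 124.
PV = FV·(1+i)^(−n) = 335,000 × 0.131427 = 44,028.0365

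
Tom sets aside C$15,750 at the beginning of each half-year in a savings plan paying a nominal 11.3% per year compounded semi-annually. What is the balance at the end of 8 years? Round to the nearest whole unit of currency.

C$415,089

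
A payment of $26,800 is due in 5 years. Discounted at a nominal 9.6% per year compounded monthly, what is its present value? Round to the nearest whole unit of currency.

$16,615

i = 0.096/12 = 0.008 per month; n = 5·12 = 60.
Discount factor = (1+0.008)^(−60) = 0.619966; PV = 26,800 × 0.619966 = 16,615.0965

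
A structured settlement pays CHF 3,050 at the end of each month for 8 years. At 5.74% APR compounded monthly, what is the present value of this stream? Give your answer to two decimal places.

Periodic rate i = 0.0574/12 = 0.00478333; n = 8 × 12 = 96 periods.
Annuity factor a(96|0.00478333) = 76.833259; PV = 3050 × 76.833259 = 234,341.4389

CHF 234,341.44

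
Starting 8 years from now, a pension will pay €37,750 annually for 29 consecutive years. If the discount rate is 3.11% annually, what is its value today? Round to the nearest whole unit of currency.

€576,584

PV at t=7 (ordinary 29-year annuity): 37750 × a(29|0.0311) = 37750 × 18.925652 = 714,443.3734
Discount back 7 years: 714,443.3734 × (1+0.0311)^(−7) = 714,443.3734 × 0.807039 = 576,583.6252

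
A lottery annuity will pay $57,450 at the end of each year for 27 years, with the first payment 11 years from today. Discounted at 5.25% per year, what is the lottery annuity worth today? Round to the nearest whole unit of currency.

$491,226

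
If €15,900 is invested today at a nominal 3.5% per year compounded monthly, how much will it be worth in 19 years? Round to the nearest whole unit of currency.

i = 0.035/12 = 0.00291667 per month; n = 19·12 = 228.
15,900 × (1+0.00291667)^228 = 15,900 × 1.942609 = 30,887.4885

€30,887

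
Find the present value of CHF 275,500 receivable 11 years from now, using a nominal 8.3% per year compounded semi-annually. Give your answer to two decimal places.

With 2 periods per year: i = 0.0415, n = 22.
PV = FV·(1+i)^(−n) = 275,500 × 0.408786 = 112,620.5305

CHF 112,620.53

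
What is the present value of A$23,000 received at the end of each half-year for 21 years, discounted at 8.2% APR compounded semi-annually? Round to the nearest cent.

Periodic rate i = 0.082/2 = 0.041; n = 21 × 2 = 42 periods.
PV = PMT · [1 − (1+i)^(−n)] / i = 23000 · 19.879112 = 457,219.5812

A$457,219.58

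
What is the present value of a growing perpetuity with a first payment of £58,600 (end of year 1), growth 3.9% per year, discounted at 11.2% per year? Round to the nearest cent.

£802,739.73

PV = PMT / (i − g) = 58600 / (0.112 − 0.039) = 58600 / 0.073000 = 802,739.7260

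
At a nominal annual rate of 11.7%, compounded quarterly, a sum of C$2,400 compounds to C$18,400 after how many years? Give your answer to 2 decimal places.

Periodic rate i = 0.117/4 = 0.02925.
n = ln(18400/2400) / ln(1+0.02925) = ln(7.66667) / 0.028830 = 70.6505 quarters
= 70.6505/4 years

17.66 years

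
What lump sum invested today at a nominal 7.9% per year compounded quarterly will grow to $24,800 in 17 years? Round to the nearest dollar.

i = 0.079/4 = 0.01975 per quarter; n = 17·4 = 68.
PV = FV·(1+i)^(−n) = 24,800 × 0.264501 = 6,559.6268

$6,560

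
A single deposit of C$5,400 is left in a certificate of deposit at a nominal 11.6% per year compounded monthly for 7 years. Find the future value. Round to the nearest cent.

Periodic rate i = 0.116/12 = 0.00966667; n = 7 × 12 = 84 periods.
5,400 × (1+0.00966667)^84 = 5,400 × 2.243642 = 12,115.6669

C$12,115.67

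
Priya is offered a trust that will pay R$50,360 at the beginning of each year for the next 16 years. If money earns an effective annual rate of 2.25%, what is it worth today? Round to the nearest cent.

R$685,508.66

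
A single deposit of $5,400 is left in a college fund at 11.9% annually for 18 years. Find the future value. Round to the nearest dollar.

$40,863

FV = 5,400 × (1 + 0.119)^18 = 40,863.4770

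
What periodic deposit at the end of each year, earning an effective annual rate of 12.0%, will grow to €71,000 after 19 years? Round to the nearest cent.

€1,119.17

FV-annuity factor = 63.439681; PMT = 71000 / 63.439681 = 1,119.1733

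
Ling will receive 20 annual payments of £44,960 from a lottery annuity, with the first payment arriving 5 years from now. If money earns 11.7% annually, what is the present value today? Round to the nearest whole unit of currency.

£219,847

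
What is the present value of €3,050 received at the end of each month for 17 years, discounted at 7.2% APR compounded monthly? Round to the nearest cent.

€358,309.41

Periodic rate i = 0.072/12 = 0.006; n = 17 × 12 = 204 periods.
PV = 3050 × [1 − (1+0.006)^(−204)] / 0.006 = 3050 × 117.478495 = 358,309.4088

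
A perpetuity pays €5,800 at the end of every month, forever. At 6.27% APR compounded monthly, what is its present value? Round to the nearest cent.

Periodic rate i = 0.0627/12 = 0.005225.
PV = C/r = 5800/0.005225 = 1,110,047.8469

€1,110,047.85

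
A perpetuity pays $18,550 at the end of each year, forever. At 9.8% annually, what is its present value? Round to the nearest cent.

PV = PMT / i = 18550 / 0.098 = 189,285.7143

$189,285.71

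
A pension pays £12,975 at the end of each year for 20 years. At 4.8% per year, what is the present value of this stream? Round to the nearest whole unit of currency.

£164,475

PV = 12975 × [1 − (1+0.048)^(−20)] / 0.048 = 12975 × 12.676284 = 164,474.7798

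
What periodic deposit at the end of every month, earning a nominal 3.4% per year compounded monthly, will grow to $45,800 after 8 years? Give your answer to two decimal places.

$415.81

With 12 periods per year: i = 0.00283333, n = 96.
PMT = 45800 / ( [(1+0.00283333)^96 − 1] / 0.00283333 ) = 45800 / 110.146683 = 415.8092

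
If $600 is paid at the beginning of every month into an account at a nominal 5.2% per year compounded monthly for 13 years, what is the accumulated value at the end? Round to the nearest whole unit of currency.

$133,934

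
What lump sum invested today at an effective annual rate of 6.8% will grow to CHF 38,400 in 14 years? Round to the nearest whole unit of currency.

Discount factor = (1+0.068)^(−14) = 0.398109; PV = 38,400 × 0.398109 = 15,287.4020

CHF 15,287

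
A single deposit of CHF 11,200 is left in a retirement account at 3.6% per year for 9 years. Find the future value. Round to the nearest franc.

FV = PV·(1+i)^n = 11,200 × 1.374795 = 15,397.6988

CHF 15,398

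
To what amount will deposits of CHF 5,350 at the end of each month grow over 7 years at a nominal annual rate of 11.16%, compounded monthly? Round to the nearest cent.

CHF 676,643.14

Periodic rate i = 0.1116/12 = 0.0093; n = 7 × 12 = 84 periods.
Accumulation factor s(84|0.0093) = 126.475353; FV = 5350 × 126.475353 = 676,643.1379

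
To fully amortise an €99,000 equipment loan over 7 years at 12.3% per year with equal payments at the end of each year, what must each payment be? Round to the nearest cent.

PMT = 99000 / ( [1 − (1+0.123)^(−7)] / 0.123 ) = 99000 / 4.520668 = 21,899.4176

€21,899.42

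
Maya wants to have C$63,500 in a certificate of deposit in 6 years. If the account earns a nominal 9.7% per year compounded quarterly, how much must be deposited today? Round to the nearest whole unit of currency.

C$35,730

Periodic rate i = 0.097/4 = 0.02425; n = 6 × 4 = 24 periods.
PV = FV·(1+i)^(−n) = 63,500 × 0.562674 = 35,729.7833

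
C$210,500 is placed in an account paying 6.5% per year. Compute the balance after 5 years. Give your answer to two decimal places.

FV = 210,500 × (1 + 0.065)^5 = 288,403.2426

C$288,403.24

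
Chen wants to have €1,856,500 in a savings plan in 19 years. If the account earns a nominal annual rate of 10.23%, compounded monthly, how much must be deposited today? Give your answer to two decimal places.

€267,999.87

With 12 periods per year: i = 0.008525, n = 228.
PV = 1,856,500 / (1 + 0.008525)^228 = 1,856,500 / 6.927242 = 267,999.8732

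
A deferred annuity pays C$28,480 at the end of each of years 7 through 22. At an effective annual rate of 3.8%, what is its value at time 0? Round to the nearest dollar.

C$269,276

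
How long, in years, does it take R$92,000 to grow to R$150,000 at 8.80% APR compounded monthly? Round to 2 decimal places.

Periodic rate i = 0.088/12 = 0.00733333.
n = ln(150000/92000) / ln(1+0.00733333) = ln(1.63043) / 0.007307 = 66.9050 months
= 66.9050/12 years

5.58 years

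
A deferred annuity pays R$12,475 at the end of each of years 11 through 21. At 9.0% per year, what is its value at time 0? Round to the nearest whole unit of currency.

R$35,860

PV at t=10 (ordinary 11-year annuity): 12475 × a(11|0.09) = 12475 × 6.805191 = 84,894.7521
Discount back 10 years: 84,894.7521 × (1+0.09)^(−10) = 84,894.7521 × 0.422411 = 35,860.4607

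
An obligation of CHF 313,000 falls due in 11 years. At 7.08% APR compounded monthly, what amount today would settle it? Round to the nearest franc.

With 12 periods per year: i = 0.0059, n = 132.
Discount factor = (1+0.0059)^(−132) = 0.460008; PV = 313,000 × 0.460008 = 143,982.4841

CHF 143,982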